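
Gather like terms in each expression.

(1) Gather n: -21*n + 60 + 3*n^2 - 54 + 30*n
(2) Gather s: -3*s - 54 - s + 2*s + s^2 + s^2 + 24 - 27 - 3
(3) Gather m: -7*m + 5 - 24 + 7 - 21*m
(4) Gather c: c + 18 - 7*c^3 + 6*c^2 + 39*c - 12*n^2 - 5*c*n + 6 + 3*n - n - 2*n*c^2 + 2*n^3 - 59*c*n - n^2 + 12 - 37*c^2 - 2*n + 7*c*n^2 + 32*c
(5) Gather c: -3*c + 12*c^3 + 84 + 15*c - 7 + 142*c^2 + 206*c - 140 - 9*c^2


(1) = 3*n^2 + 9*n + 6
(2) = 2*s^2 - 2*s - 60
(3) = -28*m - 12
(4) = -7*c^3 + c^2*(-2*n - 31) + c*(7*n^2 - 64*n + 72) + 2*n^3 - 13*n^2 + 36
(5) = 12*c^3 + 133*c^2 + 218*c - 63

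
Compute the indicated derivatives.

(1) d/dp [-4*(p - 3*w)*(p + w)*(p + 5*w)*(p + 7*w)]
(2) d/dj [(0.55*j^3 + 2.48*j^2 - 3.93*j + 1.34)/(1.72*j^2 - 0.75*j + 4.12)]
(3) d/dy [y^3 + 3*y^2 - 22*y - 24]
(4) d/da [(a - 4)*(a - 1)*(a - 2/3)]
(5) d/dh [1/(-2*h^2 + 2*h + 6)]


(1) = -16*p^3 - 120*p^2*w - 64*p*w^2 + 424*w^3
(2) = (0.946*j^4 - 0.825*j^3 + 11.6976*j^2 + 15.8256*j - 15.1866)/(2.9584*j^4 - 2.58*j^3 + 14.7353*j^2 - 6.18*j + 16.9744)
(3) = 3*y^2 + 6*y - 22
(4) = 3*a^2 - 34*a/3 + 22/3
(5) = (h - 1/2)/(-h^2 + h + 3)^2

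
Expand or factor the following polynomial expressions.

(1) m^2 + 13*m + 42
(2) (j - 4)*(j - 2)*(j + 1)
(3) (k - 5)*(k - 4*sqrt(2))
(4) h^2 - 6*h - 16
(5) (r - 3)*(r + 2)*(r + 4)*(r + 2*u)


(1) = (m + 6)*(m + 7)
(2) = j^3 - 5*j^2 + 2*j + 8
(3) = k^2 - 4*sqrt(2)*k - 5*k + 20*sqrt(2)
(4) = (h - 8)*(h + 2)
(5) = r^4 + 2*r^3*u + 3*r^3 + 6*r^2*u - 10*r^2 - 20*r*u - 24*r - 48*u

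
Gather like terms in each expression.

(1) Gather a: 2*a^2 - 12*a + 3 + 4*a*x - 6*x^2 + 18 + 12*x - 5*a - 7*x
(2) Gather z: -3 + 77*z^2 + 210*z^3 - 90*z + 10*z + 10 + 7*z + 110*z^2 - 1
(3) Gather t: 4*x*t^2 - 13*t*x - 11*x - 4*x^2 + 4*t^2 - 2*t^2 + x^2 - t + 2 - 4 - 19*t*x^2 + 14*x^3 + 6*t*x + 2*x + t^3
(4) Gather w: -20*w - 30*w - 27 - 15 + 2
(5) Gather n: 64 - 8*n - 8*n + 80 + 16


(1) = 2*a^2 + a*(4*x - 17) - 6*x^2 + 5*x + 21
(2) = 210*z^3 + 187*z^2 - 73*z + 6
(3) = t^3 + t^2*(4*x + 2) + t*(-19*x^2 - 7*x - 1) + 14*x^3 - 3*x^2 - 9*x - 2
(4) = -50*w - 40
(5) = 160 - 16*n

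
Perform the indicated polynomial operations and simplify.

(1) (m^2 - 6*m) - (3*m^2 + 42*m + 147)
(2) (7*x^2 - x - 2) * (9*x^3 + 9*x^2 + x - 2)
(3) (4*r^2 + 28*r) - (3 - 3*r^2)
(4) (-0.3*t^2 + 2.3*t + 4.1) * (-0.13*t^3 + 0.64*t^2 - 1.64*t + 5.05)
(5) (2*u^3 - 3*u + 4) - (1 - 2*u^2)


(1) = -2*m^2 - 48*m - 147
(2) = 63*x^5 + 54*x^4 - 20*x^3 - 33*x^2 + 4
(3) = 7*r^2 + 28*r - 3
(4) = 0.039*t^5 - 0.491*t^4 + 1.431*t^3 - 2.663*t^2 + 4.891*t + 20.705
(5) = 2*u^3 + 2*u^2 - 3*u + 3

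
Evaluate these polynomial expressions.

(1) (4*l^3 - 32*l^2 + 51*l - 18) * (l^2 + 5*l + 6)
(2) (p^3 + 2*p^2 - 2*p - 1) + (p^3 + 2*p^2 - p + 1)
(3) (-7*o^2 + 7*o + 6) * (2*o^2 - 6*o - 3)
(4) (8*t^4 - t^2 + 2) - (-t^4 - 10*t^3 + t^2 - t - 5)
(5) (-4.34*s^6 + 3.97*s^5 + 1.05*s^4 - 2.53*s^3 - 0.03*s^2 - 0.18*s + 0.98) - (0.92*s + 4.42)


(1) = 4*l^5 - 12*l^4 - 85*l^3 + 45*l^2 + 216*l - 108
(2) = 2*p^3 + 4*p^2 - 3*p
(3) = -14*o^4 + 56*o^3 - 9*o^2 - 57*o - 18
(4) = 9*t^4 + 10*t^3 - 2*t^2 + t + 7
(5) = -4.34*s^6 + 3.97*s^5 + 1.05*s^4 - 2.53*s^3 - 0.03*s^2 - 1.1*s - 3.44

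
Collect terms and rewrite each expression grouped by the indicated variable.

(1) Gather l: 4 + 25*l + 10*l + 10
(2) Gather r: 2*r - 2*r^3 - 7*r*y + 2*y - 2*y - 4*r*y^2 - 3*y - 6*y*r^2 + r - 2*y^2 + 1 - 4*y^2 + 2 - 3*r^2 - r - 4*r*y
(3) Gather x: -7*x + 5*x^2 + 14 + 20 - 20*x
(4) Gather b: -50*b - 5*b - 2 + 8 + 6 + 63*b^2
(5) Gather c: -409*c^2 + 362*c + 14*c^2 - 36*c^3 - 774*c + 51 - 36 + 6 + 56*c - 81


(1) = 35*l + 14
(2) = -2*r^3 + r^2*(-6*y - 3) + r*(-4*y^2 - 11*y + 2) - 6*y^2 - 3*y + 3
(3) = 5*x^2 - 27*x + 34
(4) = 63*b^2 - 55*b + 12
(5) = -36*c^3 - 395*c^2 - 356*c - 60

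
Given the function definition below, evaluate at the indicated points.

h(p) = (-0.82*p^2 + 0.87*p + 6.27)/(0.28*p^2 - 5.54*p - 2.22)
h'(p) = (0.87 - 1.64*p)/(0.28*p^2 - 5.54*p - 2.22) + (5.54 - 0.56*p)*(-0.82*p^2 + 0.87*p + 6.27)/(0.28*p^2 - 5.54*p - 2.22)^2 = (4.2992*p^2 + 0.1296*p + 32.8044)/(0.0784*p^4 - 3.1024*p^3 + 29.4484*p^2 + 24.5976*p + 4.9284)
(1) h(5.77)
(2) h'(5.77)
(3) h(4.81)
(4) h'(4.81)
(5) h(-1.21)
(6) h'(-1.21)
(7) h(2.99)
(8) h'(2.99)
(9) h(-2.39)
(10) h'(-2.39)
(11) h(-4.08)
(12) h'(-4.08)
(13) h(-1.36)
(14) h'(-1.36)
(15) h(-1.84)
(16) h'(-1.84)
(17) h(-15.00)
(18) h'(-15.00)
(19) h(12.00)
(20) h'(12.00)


(1) = 0.64
(2) = 0.29
(3) = 0.38
(4) = 0.27
(5) = 0.82
(6) = 1.63
(7) = -0.09
(8) = 0.27
(9) = -0.04
(10) = 0.36
(11) = -0.44
(12) = 0.17
(13) = 0.61
(14) = 1.19
(15) = 0.21
(16) = 0.59
(17) = -1.33
(18) = 0.05
(19) = 3.57
(20) = 0.81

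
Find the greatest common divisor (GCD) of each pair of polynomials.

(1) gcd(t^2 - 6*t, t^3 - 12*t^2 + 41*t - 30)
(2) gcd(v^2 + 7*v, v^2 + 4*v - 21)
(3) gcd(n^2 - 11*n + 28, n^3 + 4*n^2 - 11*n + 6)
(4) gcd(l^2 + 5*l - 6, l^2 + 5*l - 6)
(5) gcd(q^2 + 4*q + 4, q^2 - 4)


(1) = t - 6
(2) = gcd(v*(v + 7), (v - 3)*(v + 7)) = v + 7
(3) = 1
(4) = l^2 + 5*l - 6
(5) = gcd((q + 2)^2, (q - 2)*(q + 2)) = q + 2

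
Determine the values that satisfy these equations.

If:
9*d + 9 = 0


Then:
d = -1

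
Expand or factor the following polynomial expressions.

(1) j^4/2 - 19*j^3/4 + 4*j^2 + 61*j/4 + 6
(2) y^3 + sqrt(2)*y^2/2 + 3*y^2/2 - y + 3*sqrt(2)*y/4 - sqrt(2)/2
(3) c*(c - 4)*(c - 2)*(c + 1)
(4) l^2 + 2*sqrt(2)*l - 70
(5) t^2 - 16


(1) = (j/2 + 1/2)*(j - 8)*(j - 3)*(j + 1/2)
(2) = (y - 1/2)*(y + 2)*(y + sqrt(2)/2)
(3) = c^4 - 5*c^3 + 2*c^2 + 8*c
(4) = (l - 5*sqrt(2))*(l + 7*sqrt(2))
(5) = (t - 4)*(t + 4)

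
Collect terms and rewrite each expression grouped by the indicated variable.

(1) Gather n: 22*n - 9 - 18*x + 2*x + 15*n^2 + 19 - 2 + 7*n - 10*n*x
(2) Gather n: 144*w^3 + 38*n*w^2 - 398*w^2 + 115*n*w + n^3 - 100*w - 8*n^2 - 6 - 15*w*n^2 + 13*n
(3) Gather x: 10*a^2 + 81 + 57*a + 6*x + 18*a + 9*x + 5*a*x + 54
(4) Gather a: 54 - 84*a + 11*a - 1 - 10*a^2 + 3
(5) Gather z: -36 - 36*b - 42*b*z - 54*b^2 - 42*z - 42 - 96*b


(1) = 15*n^2 + n*(29 - 10*x) - 16*x + 8
(2) = n^3 + n^2*(-15*w - 8) + n*(38*w^2 + 115*w + 13) + 144*w^3 - 398*w^2 - 100*w - 6
(3) = 10*a^2 + 75*a + x*(5*a + 15) + 135
(4) = -10*a^2 - 73*a + 56
(5) = -54*b^2 - 132*b + z*(-42*b - 42) - 78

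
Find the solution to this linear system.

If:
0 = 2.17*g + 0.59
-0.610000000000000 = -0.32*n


Then:
g = -0.27
n = 1.91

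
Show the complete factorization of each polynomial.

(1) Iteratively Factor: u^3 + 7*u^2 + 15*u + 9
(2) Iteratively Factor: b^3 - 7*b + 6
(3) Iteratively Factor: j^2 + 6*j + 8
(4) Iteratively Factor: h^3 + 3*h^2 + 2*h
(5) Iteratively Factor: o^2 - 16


(1) = (u + 3)*(u^2 + 4*u + 3) = (u + 1)*(u + 3)*(u + 3)
(2) = (b + 3)*(b^2 - 3*b + 2) = (b - 1)*(b + 3)*(b - 2)
(3) = (j + 4)*(j + 2)
(4) = (h)*(h^2 + 3*h + 2) = h*(h + 1)*(h + 2)
(5) = (o + 4)*(o - 4)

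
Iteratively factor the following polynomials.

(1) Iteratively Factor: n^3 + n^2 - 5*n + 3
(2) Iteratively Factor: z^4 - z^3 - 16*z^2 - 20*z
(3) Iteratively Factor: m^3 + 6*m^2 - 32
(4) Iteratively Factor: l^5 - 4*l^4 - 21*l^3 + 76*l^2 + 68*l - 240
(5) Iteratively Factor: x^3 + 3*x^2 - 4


(1) = (n - 1)*(n^2 + 2*n - 3) = (n - 1)*(n + 3)*(n - 1)
(2) = (z + 2)*(z^3 - 3*z^2 - 10*z) = z*(z + 2)*(z^2 - 3*z - 10) = z*(z - 5)*(z + 2)*(z + 2)
(3) = (m - 2)*(m^2 + 8*m + 16) = (m - 2)*(m + 4)*(m + 4)
(4) = (l + 2)*(l^4 - 6*l^3 - 9*l^2 + 94*l - 120) = (l - 3)*(l + 2)*(l^3 - 3*l^2 - 18*l + 40) = (l - 3)*(l - 2)*(l + 2)*(l^2 - l - 20) = (l - 3)*(l - 2)*(l + 2)*(l + 4)*(l - 5)
(5) = (x + 2)*(x^2 + x - 2) = (x + 2)^2*(x - 1)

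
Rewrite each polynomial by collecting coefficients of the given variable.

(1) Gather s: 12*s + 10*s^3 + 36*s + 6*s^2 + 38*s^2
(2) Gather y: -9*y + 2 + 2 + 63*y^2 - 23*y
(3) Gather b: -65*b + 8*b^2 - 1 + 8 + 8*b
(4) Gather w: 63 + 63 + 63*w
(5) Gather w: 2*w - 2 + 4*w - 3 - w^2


(1) = 10*s^3 + 44*s^2 + 48*s
(2) = 63*y^2 - 32*y + 4
(3) = 8*b^2 - 57*b + 7
(4) = 63*w + 126
(5) = -w^2 + 6*w - 5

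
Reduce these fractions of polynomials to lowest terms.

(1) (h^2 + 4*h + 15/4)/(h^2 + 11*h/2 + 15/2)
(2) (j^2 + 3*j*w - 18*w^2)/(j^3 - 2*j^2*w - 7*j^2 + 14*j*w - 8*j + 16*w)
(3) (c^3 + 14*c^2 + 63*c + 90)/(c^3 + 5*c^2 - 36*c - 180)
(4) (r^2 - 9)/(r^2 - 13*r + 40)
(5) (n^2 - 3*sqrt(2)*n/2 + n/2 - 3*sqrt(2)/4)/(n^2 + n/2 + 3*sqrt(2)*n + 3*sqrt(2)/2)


(1) = (2*h + 3)/(2*h + 6)
(2) = (-j^2 - 3*j*w + 18*w^2)/(-j^3 + 2*j^2*w + 7*j^2 - 14*j*w + 8*j - 16*w)
(3) = (c + 3)/(c - 6)
(4) = (r^2 - 9)/(r^2 - 13*r + 40)
(5) = (8*n - 12*sqrt(2))/(8*n + 24*sqrt(2))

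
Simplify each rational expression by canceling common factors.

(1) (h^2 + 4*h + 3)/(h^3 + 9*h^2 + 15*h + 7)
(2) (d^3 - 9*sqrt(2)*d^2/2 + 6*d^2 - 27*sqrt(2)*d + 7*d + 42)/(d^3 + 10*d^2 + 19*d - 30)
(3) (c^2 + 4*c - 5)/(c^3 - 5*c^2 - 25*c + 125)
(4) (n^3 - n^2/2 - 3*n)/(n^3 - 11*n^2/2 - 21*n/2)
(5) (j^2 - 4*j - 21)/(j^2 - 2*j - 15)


(1) = (h + 3)/(h^2 + 8*h + 7)
(2) = (2*d^2 - 9*sqrt(2)*d + 14)/(2*d^2 + 8*d - 10)
(3) = (c - 1)/(c^2 - 10*c + 25)
(4) = (n - 2)/(n - 7)
(5) = (j - 7)/(j - 5)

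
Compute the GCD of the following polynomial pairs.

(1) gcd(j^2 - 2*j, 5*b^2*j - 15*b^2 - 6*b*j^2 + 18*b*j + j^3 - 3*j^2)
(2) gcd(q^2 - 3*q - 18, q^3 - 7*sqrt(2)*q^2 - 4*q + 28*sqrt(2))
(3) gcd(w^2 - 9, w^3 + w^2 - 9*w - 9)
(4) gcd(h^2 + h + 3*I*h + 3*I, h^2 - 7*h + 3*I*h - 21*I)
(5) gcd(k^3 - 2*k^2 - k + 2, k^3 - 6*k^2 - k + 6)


(1) = gcd(j*(j - 2), (-5*b + j)*(-b + j)*(j - 3)) = 1
(2) = gcd((q - 6)*(q + 3), (q - 2)*(q + 2)*(q - 7*sqrt(2))) = 1
(3) = gcd((w - 3)*(w + 3), (w - 3)*(w + 1)*(w + 3)) = w^2 - 9
(4) = h + 3*I
(5) = gcd((k - 2)*(k - 1)*(k + 1), (k - 6)*(k - 1)*(k + 1)) = k^2 - 1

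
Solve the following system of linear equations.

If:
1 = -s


Then:
s = -1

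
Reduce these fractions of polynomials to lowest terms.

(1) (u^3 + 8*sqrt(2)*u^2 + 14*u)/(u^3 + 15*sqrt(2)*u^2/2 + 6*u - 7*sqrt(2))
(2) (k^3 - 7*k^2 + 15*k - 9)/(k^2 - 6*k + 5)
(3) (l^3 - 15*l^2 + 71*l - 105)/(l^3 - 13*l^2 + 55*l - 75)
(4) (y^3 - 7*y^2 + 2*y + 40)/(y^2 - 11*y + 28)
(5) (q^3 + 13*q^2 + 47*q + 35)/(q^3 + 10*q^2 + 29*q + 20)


(1) = 2*u/(2*u - sqrt(2))
(2) = (k^2 - 6*k + 9)/(k - 5)
(3) = (l - 7)/(l - 5)
(4) = (y^2 - 3*y - 10)/(y - 7)
(5) = (q + 7)/(q + 4)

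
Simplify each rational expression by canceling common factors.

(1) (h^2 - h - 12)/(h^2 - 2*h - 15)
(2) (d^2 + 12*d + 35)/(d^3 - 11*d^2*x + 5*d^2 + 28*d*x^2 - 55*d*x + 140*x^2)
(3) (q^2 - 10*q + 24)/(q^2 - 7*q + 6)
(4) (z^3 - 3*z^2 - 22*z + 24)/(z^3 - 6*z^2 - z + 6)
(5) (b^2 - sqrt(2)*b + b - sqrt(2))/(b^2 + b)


(1) = (h - 4)/(h - 5)
(2) = (d + 7)/(d^2 - 11*d*x + 28*x^2)
(3) = (q - 4)/(q - 1)
(4) = (z + 4)/(z + 1)
(5) = (b - sqrt(2))/b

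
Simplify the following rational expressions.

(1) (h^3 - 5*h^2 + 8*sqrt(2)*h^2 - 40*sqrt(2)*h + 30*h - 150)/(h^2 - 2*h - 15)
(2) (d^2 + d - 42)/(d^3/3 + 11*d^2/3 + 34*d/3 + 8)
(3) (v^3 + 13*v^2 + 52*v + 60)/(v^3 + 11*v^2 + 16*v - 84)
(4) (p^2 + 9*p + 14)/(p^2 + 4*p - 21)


(1) = (h^2 + 8*sqrt(2)*h + 30)/(h + 3)
(2) = (3*d^2 + 3*d - 126)/(d^3 + 11*d^2 + 34*d + 24)
(3) = (v^2 + 7*v + 10)/(v^2 + 5*v - 14)
(4) = (p + 2)/(p - 3)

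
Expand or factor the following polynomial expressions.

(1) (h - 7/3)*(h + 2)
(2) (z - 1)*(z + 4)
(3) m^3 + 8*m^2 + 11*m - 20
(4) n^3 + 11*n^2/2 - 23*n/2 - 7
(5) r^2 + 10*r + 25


(1) = h^2 - h/3 - 14/3
(2) = z^2 + 3*z - 4
(3) = (m - 1)*(m + 4)*(m + 5)
(4) = (n - 2)*(n + 1/2)*(n + 7)
(5) = (r + 5)^2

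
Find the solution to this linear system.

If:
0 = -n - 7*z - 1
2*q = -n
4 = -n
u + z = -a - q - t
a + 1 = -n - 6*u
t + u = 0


Then:
a = -17/7
n = -4
q = 2
t = -19/21
u = 19/21
z = 3/7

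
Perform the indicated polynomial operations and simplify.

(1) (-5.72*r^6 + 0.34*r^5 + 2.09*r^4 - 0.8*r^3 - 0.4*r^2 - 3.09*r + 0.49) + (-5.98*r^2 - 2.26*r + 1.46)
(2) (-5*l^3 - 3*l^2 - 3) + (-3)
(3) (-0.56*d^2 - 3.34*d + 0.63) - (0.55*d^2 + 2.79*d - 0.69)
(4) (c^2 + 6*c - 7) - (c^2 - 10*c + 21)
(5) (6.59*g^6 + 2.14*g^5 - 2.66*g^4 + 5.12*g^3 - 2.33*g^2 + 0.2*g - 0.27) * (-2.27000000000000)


(1) = -5.72*r^6 + 0.34*r^5 + 2.09*r^4 - 0.8*r^3 - 6.38*r^2 - 5.35*r + 1.95
(2) = -5*l^3 - 3*l^2 - 6
(3) = -1.11*d^2 - 6.13*d + 1.32
(4) = 16*c - 28
(5) = -14.9593*g^6 - 4.8578*g^5 + 6.0382*g^4 - 11.6224*g^3 + 5.2891*g^2 - 0.454*g + 0.6129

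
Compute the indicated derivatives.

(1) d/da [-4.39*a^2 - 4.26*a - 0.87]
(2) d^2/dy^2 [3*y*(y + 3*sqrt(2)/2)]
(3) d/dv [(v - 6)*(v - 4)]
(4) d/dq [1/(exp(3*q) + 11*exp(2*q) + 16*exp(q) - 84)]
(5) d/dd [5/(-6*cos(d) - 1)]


(1) = -8.78*a - 4.26
(2) = 6
(3) = 2*v - 10
(4) = (-3*exp(2*q) - 22*exp(q) - 16)*exp(q)/(exp(3*q) + 11*exp(2*q) + 16*exp(q) - 84)^2
(5) = -30*sin(d)/(6*cos(d) + 1)^2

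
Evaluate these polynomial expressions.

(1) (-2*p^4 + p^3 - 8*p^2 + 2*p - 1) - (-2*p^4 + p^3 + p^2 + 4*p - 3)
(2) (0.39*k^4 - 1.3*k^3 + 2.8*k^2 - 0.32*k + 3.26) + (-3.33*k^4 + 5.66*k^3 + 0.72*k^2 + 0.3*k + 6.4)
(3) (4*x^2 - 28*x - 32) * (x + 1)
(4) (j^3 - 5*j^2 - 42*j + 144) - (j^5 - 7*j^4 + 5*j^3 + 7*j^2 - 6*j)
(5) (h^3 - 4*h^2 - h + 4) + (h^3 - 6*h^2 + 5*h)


(1) = -9*p^2 - 2*p + 2
(2) = -2.94*k^4 + 4.36*k^3 + 3.52*k^2 - 0.02*k + 9.66
(3) = 4*x^3 - 24*x^2 - 60*x - 32
(4) = -j^5 + 7*j^4 - 4*j^3 - 12*j^2 - 36*j + 144
(5) = 2*h^3 - 10*h^2 + 4*h + 4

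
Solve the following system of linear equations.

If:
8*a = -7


Then:
a = -7/8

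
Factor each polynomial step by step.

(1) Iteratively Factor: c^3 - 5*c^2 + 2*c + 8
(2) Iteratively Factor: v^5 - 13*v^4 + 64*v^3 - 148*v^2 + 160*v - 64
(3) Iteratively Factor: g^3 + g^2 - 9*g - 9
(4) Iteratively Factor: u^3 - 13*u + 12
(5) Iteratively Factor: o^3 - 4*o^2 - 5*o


(1) = (c - 4)*(c^2 - c - 2) = (c - 4)*(c + 1)*(c - 2)
(2) = (v - 1)*(v^4 - 12*v^3 + 52*v^2 - 96*v + 64) = (v - 2)*(v - 1)*(v^3 - 10*v^2 + 32*v - 32) = (v - 2)^2*(v - 1)*(v^2 - 8*v + 16) = (v - 4)*(v - 2)^2*(v - 1)*(v - 4)
(3) = (g - 3)*(g^2 + 4*g + 3) = (g - 3)*(g + 1)*(g + 3)
(4) = (u - 1)*(u^2 + u - 12) = (u - 3)*(u - 1)*(u + 4)
(5) = (o + 1)*(o^2 - 5*o) = o*(o + 1)*(o - 5)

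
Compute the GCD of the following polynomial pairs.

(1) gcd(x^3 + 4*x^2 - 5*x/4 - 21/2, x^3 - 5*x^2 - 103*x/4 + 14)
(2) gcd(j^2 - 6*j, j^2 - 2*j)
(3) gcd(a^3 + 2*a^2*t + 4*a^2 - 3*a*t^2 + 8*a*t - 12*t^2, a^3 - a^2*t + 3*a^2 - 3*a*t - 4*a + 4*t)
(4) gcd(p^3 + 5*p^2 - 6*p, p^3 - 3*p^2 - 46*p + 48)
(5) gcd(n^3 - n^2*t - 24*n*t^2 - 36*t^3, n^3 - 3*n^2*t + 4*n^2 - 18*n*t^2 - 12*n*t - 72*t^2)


(1) = x + 7/2
(2) = gcd(j*(j - 6), j*(j - 2)) = j
(3) = gcd((a + 4)*(a - t)*(a + 3*t), (a - 1)*(a + 4)*(a - t)) = -a^2 + a*t - 4*a + 4*t
(4) = p^2 + 5*p - 6
(5) = gcd((n - 6*t)*(n + 2*t)*(n + 3*t), (n + 4)*(n - 6*t)*(n + 3*t)) = -n^2 + 3*n*t + 18*t^2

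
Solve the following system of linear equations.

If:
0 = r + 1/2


Then:
r = -1/2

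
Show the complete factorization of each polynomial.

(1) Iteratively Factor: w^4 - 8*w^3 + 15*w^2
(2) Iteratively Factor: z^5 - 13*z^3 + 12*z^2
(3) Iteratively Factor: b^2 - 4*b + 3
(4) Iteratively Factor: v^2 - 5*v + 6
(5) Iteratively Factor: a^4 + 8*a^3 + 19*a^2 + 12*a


(1) = (w)*(w^3 - 8*w^2 + 15*w) = w^2*(w^2 - 8*w + 15) = w^2*(w - 5)*(w - 3)
(2) = (z + 4)*(z^4 - 4*z^3 + 3*z^2) = (z - 1)*(z + 4)*(z^3 - 3*z^2) = (z - 3)*(z - 1)*(z + 4)*(z^2) = z*(z - 3)*(z - 1)*(z + 4)*(z)
(3) = (b - 1)*(b - 3)
(4) = (v - 3)*(v - 2)
(5) = (a)*(a^3 + 8*a^2 + 19*a + 12) = a*(a + 4)*(a^2 + 4*a + 3) = a*(a + 1)*(a + 4)*(a + 3)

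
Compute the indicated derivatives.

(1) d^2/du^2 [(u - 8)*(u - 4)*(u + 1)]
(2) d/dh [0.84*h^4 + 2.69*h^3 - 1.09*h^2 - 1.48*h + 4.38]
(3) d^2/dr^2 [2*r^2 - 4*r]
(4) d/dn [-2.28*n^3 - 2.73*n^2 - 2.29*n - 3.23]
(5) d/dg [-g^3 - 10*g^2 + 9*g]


(1) = 6*u - 22
(2) = 3.36*h^3 + 8.07*h^2 - 2.18*h - 1.48
(3) = 4
(4) = -6.84*n^2 - 5.46*n - 2.29
(5) = -3*g^2 - 20*g + 9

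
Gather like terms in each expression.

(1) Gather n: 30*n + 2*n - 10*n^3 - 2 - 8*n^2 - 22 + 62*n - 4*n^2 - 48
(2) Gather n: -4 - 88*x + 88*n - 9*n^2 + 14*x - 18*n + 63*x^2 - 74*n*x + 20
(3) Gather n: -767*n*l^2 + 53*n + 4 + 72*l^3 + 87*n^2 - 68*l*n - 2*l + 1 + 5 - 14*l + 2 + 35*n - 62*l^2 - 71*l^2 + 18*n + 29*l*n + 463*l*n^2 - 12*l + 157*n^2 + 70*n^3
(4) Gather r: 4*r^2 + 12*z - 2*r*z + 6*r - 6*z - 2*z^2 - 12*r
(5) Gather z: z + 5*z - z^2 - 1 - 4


(1) = -10*n^3 - 12*n^2 + 94*n - 72
(2) = -9*n^2 + n*(70 - 74*x) + 63*x^2 - 74*x + 16
(3) = 72*l^3 - 133*l^2 - 28*l + 70*n^3 + n^2*(463*l + 244) + n*(-767*l^2 - 39*l + 106) + 12
(4) = 4*r^2 + r*(-2*z - 6) - 2*z^2 + 6*z
(5) = -z^2 + 6*z - 5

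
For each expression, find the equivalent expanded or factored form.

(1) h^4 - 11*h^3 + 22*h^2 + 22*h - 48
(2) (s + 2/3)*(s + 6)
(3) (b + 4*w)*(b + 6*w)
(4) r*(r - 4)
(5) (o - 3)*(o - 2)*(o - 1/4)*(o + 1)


(1) = (h - 8)*(h - 3)*(h - sqrt(2))*(h + sqrt(2))
(2) = s^2 + 20*s/3 + 4
(3) = b^2 + 10*b*w + 24*w^2
(4) = r^2 - 4*r
(5) = o^4 - 17*o^3/4 + 2*o^2 + 23*o/4 - 3/2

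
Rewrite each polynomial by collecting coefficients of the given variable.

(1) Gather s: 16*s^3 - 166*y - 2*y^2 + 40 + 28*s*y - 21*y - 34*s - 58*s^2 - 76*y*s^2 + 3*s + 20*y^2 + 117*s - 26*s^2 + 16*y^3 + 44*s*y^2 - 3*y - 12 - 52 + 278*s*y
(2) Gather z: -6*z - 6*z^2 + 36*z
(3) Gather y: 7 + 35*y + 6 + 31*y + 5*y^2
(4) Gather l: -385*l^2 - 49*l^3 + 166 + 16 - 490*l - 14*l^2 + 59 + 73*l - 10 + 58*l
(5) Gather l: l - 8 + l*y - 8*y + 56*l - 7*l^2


(1) = 16*s^3 + s^2*(-76*y - 84) + s*(44*y^2 + 306*y + 86) + 16*y^3 + 18*y^2 - 190*y - 24
(2) = -6*z^2 + 30*z
(3) = 5*y^2 + 66*y + 13
(4) = -49*l^3 - 399*l^2 - 359*l + 231
(5) = -7*l^2 + l*(y + 57) - 8*y - 8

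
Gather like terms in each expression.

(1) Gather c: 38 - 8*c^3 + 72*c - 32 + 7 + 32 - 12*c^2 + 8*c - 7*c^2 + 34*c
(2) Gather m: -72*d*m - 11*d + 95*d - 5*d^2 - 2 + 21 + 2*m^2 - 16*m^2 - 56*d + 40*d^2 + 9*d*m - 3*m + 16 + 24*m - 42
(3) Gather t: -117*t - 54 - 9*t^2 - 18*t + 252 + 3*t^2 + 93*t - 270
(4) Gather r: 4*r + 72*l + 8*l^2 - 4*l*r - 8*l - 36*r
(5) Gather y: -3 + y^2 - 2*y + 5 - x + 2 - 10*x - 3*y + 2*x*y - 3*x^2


(1) = -8*c^3 - 19*c^2 + 114*c + 45
(2) = 35*d^2 + 28*d - 14*m^2 + m*(21 - 63*d) - 7
(3) = -6*t^2 - 42*t - 72
(4) = 8*l^2 + 64*l + r*(-4*l - 32)
(5) = -3*x^2 - 11*x + y^2 + y*(2*x - 5) + 4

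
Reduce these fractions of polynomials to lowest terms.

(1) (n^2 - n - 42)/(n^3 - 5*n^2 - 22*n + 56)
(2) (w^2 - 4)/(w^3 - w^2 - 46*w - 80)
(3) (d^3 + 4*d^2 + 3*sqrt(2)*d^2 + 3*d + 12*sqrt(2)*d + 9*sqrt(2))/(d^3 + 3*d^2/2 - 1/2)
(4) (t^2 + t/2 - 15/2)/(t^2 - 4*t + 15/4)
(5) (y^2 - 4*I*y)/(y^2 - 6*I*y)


(1) = (n + 6)/(n^2 + 2*n - 8)
(2) = (w - 2)/(w^2 - 3*w - 40)
(3) = (2*d^2 + d*(6 + 6*sqrt(2)) + 18*sqrt(2))/(2*d^2 + d - 1)
(4) = (2*t + 6)/(2*t - 3)
(5) = (y - 4*I)/(y - 6*I)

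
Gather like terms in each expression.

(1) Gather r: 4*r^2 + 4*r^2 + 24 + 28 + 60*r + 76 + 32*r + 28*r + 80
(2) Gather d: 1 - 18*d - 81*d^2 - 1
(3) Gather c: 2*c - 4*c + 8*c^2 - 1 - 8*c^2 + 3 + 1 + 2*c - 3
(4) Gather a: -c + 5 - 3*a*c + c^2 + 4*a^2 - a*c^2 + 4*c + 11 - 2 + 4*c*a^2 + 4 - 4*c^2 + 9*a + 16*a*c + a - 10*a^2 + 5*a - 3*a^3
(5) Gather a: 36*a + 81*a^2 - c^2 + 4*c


(1) = 8*r^2 + 120*r + 208
(2) = -81*d^2 - 18*d
(3) = 0
(4) = -3*a^3 + a^2*(4*c - 6) + a*(-c^2 + 13*c + 15) - 3*c^2 + 3*c + 18
(5) = 81*a^2 + 36*a - c^2 + 4*c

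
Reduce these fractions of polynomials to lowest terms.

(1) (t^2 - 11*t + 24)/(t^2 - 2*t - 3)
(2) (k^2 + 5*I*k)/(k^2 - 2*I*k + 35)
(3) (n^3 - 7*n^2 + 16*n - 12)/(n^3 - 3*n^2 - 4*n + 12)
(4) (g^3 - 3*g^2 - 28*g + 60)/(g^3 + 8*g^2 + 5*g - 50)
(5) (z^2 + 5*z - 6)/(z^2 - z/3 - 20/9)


(1) = (t - 8)/(t + 1)
(2) = k/(k - 7*I)
(3) = (n - 2)/(n + 2)
(4) = (g - 6)/(g + 5)
(5) = (9*z^2 + 45*z - 54)/(9*z^2 - 3*z - 20)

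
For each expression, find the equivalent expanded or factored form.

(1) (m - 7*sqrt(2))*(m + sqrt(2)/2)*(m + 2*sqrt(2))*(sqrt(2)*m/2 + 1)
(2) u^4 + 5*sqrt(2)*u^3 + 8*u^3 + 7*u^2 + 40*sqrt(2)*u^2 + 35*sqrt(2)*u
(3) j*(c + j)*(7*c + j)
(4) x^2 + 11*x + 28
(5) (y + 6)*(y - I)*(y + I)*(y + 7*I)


(1) = sqrt(2)*m^4/2 - 7*m^3/2 - 21*sqrt(2)*m^2 - 47*m - 14*sqrt(2)
(2) = u*(u + 1)*(u + 7)*(u + 5*sqrt(2))
(3) = 7*c^2*j + 8*c*j^2 + j^3
(4) = (x + 4)*(x + 7)
(5) = y^4 + 6*y^3 + 7*I*y^3 + y^2 + 42*I*y^2 + 6*y + 7*I*y + 42*I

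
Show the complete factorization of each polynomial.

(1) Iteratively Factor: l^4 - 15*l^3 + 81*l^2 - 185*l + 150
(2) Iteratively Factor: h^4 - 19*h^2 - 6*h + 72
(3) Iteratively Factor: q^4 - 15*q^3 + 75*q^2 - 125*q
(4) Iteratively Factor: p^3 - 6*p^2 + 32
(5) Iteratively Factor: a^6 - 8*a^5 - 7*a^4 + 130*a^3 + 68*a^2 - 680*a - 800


(1) = (l - 5)*(l^3 - 10*l^2 + 31*l - 30) = (l - 5)*(l - 3)*(l^2 - 7*l + 10) = (l - 5)*(l - 3)*(l - 2)*(l - 5)
(2) = (h + 3)*(h^3 - 3*h^2 - 10*h + 24) = (h - 4)*(h + 3)*(h^2 + h - 6) = (h - 4)*(h - 2)*(h + 3)*(h + 3)
(3) = (q - 5)*(q^3 - 10*q^2 + 25*q) = (q - 5)^2*(q^2 - 5*q) = (q - 5)^3*(q)
(4) = (p + 2)*(p^2 - 8*p + 16) = (p - 4)*(p + 2)*(p - 4)
(5) = (a + 2)*(a^5 - 10*a^4 + 13*a^3 + 104*a^2 - 140*a - 400) = (a - 5)*(a + 2)*(a^4 - 5*a^3 - 12*a^2 + 44*a + 80) = (a - 5)*(a - 4)*(a + 2)*(a^3 - a^2 - 16*a - 20) = (a - 5)^2*(a - 4)*(a + 2)*(a^2 + 4*a + 4) = (a - 5)^2*(a - 4)*(a + 2)^2*(a + 2)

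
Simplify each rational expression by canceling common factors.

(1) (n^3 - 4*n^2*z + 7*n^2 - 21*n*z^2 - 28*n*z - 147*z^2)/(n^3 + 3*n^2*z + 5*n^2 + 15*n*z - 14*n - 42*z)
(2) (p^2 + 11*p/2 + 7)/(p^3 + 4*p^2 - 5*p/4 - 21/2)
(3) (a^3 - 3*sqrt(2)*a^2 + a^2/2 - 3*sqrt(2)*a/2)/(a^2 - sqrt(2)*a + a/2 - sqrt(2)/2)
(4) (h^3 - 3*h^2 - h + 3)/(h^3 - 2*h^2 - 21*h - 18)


(1) = (n - 7*z)/(n - 2)
(2) = 2/(2*p - 3)
(3) = (4*a^2 - 12*sqrt(2)*a)/(4*a - 4*sqrt(2))
(4) = (h^2 - 4*h + 3)/(h^2 - 3*h - 18)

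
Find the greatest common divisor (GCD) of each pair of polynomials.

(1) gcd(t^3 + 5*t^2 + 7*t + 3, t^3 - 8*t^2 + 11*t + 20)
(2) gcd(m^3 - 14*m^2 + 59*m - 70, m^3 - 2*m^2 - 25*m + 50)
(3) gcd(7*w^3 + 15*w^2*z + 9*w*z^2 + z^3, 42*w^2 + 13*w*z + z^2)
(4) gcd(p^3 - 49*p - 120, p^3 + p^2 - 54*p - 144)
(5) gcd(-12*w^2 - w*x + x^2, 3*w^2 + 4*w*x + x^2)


(1) = t + 1
(2) = gcd((m - 7)*(m - 5)*(m - 2), (m - 5)*(m - 2)*(m + 5)) = m^2 - 7*m + 10
(3) = gcd((w + z)^2*(7*w + z), (6*w + z)*(7*w + z)) = 7*w + z
(4) = p^2 - 5*p - 24
(5) = gcd((-4*w + x)*(3*w + x), (w + x)*(3*w + x)) = 3*w + x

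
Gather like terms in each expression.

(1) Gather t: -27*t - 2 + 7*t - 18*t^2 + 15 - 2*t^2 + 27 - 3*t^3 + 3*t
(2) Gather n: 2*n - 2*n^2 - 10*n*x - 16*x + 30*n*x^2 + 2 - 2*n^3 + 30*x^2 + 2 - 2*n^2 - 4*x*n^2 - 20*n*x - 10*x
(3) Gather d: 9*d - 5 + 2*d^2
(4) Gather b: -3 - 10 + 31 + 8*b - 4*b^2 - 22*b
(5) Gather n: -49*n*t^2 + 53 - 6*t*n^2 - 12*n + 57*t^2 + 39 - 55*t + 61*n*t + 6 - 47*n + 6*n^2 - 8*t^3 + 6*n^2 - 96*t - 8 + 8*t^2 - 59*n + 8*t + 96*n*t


(1) = -3*t^3 - 20*t^2 - 17*t + 40
(2) = -2*n^3 + n^2*(-4*x - 4) + n*(30*x^2 - 30*x + 2) + 30*x^2 - 26*x + 4
(3) = 2*d^2 + 9*d - 5
(4) = -4*b^2 - 14*b + 18
(5) = n^2*(12 - 6*t) + n*(-49*t^2 + 157*t - 118) - 8*t^3 + 65*t^2 - 143*t + 90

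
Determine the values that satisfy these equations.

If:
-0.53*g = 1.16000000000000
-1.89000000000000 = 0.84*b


Then:
b = -2.25
g = -2.19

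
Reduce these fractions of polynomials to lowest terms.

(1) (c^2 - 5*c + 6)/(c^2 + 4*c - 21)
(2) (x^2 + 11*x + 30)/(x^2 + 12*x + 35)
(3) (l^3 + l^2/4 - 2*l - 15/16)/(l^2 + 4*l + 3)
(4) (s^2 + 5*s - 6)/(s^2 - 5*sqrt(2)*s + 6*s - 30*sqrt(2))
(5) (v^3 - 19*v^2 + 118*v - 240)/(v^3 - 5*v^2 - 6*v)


(1) = (c - 2)/(c + 7)
(2) = (x + 6)/(x + 7)
(3) = (16*l^3 + 4*l^2 - 32*l - 15)/(16*l^2 + 64*l + 48)
(4) = (s - 1)/(s - 5*sqrt(2))
(5) = (v^2 - 13*v + 40)/(v^2 + v)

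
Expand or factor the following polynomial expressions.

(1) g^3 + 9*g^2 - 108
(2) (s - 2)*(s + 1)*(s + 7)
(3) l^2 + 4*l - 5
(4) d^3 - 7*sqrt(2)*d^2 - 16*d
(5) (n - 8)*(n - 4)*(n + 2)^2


(1) = (g - 3)*(g + 6)^2
(2) = s^3 + 6*s^2 - 9*s - 14
(3) = (l - 1)*(l + 5)
(4) = d*(d - 8*sqrt(2))*(d + sqrt(2))
(5) = n^4 - 8*n^3 - 12*n^2 + 80*n + 128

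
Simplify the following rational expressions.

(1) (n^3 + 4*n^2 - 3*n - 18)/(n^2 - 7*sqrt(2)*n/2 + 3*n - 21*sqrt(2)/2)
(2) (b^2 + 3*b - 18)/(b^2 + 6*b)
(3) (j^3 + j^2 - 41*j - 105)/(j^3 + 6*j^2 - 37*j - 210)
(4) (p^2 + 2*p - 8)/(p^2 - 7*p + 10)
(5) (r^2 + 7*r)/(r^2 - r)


(1) = (2*n^2 + 2*n - 12)/(2*n - 7*sqrt(2))
(2) = (b - 3)/b
(3) = (j^2 - 4*j - 21)/(j^2 + j - 42)
(4) = (p + 4)/(p - 5)
(5) = (r + 7)/(r - 1)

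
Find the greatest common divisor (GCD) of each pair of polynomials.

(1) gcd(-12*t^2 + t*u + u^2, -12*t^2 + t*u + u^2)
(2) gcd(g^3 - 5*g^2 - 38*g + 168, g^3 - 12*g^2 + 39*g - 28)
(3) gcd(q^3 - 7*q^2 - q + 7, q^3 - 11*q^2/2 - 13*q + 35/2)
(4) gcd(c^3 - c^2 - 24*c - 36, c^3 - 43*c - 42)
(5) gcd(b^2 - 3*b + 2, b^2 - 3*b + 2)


(1) = 12*t^2 - t*u - u^2
(2) = gcd((g - 7)*(g - 4)*(g + 6), (g - 7)*(g - 4)*(g - 1)) = g^2 - 11*g + 28
(3) = gcd((q - 7)*(q - 1)*(q + 1), (q - 7)*(q - 1)*(q + 5/2)) = q^2 - 8*q + 7
(4) = 1
(5) = gcd((b - 2)*(b - 1), (b - 2)*(b - 1)) = b^2 - 3*b + 2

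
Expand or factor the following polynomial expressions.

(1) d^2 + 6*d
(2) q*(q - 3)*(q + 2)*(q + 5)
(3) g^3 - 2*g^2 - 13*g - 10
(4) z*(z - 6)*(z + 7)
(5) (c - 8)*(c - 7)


(1) = d*(d + 6)
(2) = q^4 + 4*q^3 - 11*q^2 - 30*q
(3) = (g - 5)*(g + 1)*(g + 2)
(4) = z^3 + z^2 - 42*z
(5) = c^2 - 15*c + 56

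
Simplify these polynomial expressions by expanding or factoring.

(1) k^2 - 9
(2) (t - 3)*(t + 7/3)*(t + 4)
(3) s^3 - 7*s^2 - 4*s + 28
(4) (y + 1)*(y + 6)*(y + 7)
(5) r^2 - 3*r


(1) = (k - 3)*(k + 3)
(2) = t^3 + 10*t^2/3 - 29*t/3 - 28
(3) = (s - 7)*(s - 2)*(s + 2)
(4) = y^3 + 14*y^2 + 55*y + 42
(5) = r*(r - 3)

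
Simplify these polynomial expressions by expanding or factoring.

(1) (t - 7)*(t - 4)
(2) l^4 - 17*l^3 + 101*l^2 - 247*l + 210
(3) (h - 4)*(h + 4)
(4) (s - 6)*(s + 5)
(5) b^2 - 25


(1) = t^2 - 11*t + 28
(2) = (l - 7)*(l - 5)*(l - 3)*(l - 2)
(3) = h^2 - 16
(4) = s^2 - s - 30
(5) = (b - 5)*(b + 5)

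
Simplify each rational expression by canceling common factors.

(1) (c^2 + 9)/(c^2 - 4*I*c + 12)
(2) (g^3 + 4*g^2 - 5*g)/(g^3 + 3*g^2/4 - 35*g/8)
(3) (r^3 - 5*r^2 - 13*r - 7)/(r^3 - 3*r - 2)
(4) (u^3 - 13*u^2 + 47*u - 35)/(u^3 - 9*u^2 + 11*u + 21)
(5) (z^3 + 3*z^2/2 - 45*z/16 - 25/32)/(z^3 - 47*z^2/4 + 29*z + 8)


(1) = (c^2 + 9)/(c^2 - 4*I*c + 12)
(2) = (8*g^2 + 32*g - 40)/(8*g^2 + 6*g - 35)
(3) = (r - 7)/(r - 2)
(4) = (u^2 - 6*u + 5)/(u^2 - 2*u - 3)
(5) = (8*z^2 + 10*z - 25)/(8*z^2 - 96*z + 256)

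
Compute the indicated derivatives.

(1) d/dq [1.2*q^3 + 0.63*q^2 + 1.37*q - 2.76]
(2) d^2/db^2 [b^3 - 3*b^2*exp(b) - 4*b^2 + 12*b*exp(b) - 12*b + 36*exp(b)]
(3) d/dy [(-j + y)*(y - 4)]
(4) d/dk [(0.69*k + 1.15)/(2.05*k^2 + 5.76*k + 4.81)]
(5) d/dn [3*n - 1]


(1) = 3.6*q^2 + 1.26*q + 1.37
(2) = -3*b^2*exp(b) + 6*b + 54*exp(b) - 8
(3) = -j + 2*y - 4
(4) = (1.4145*k^2 + 3.9744*k - (0.69*k + 1.15)*(4.1*k + 5.76) + 3.3189)/(2.05*k^2 + 5.76*k + 4.81)^2
(5) = 3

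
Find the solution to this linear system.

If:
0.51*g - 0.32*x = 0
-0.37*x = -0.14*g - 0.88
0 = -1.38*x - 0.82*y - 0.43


Then:
g = 1.96
x = 3.12
y = -5.77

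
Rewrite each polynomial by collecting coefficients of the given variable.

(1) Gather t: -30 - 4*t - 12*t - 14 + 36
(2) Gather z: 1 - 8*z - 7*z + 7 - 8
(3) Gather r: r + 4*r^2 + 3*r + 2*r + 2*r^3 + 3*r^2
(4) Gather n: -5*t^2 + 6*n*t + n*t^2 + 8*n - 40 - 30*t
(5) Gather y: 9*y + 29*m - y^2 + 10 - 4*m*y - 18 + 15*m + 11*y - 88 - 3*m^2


(1) = -16*t - 8
(2) = -15*z
(3) = 2*r^3 + 7*r^2 + 6*r
(4) = n*(t^2 + 6*t + 8) - 5*t^2 - 30*t - 40
(5) = -3*m^2 + 44*m - y^2 + y*(20 - 4*m) - 96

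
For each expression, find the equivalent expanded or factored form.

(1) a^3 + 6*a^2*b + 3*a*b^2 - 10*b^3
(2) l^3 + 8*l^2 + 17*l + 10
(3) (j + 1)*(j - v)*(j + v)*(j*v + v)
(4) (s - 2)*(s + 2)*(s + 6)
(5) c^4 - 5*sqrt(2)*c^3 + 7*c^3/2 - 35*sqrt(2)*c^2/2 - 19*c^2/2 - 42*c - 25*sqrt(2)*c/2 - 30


(1) = (a - b)*(a + 2*b)*(a + 5*b)
(2) = (l + 1)*(l + 2)*(l + 5)
(3) = j^4*v + 2*j^3*v - j^2*v^3 + j^2*v - 2*j*v^3 - v^3
(4) = s^3 + 6*s^2 - 4*s - 24
(5) = (c + 1)*(c + 5/2)*(c - 6*sqrt(2))*(c + sqrt(2))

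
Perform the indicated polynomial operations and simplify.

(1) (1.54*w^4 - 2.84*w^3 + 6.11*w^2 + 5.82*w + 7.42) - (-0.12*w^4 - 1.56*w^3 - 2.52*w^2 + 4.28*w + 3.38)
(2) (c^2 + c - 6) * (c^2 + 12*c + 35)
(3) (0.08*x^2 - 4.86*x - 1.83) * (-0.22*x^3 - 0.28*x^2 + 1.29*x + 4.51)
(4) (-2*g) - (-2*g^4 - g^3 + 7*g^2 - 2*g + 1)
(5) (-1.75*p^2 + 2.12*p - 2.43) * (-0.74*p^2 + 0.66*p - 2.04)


(1) = 1.66*w^4 - 1.28*w^3 + 8.63*w^2 + 1.54*w + 4.04
(2) = c^4 + 13*c^3 + 41*c^2 - 37*c - 210
(3) = -0.0176*x^5 + 1.0468*x^4 + 1.8666*x^3 - 5.3962*x^2 - 24.2793*x - 8.2533
(4) = 2*g^4 + g^3 - 7*g^2 - 1
(5) = 1.295*p^4 - 2.7238*p^3 + 6.7674*p^2 - 5.9286*p + 4.9572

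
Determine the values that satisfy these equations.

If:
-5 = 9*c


Then:
c = -5/9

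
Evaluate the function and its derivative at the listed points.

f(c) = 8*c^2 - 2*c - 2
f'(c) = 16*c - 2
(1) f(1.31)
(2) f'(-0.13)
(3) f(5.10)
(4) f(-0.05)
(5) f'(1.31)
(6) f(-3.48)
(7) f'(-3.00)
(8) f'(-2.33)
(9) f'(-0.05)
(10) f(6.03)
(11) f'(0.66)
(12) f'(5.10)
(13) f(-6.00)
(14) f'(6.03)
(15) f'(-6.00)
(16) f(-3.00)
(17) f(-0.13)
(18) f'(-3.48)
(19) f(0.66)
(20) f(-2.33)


(1) = 9.11
(2) = -4.08
(3) = 195.88
(4) = -1.88
(5) = 18.96
(6) = 101.84
(7) = -50.00
(8) = -39.28
(9) = -2.80
(10) = 276.83
(11) = 8.56
(12) = 79.60
(13) = 298.00
(14) = 94.48
(15) = -98.00
(16) = 76.00
(17) = -1.60
(18) = -57.68
(19) = 0.16
(20) = 46.09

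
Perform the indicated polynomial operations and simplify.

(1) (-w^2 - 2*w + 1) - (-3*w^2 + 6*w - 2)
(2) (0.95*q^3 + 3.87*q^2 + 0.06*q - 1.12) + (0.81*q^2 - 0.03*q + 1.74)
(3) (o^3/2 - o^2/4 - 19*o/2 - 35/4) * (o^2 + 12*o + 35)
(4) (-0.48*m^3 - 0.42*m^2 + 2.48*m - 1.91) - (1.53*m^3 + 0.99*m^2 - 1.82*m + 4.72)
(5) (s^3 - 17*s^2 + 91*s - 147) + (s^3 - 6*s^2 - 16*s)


(1) = 2*w^2 - 8*w + 3
(2) = 0.95*q^3 + 4.68*q^2 + 0.03*q + 0.62
(3) = o^5/2 + 23*o^4/4 + 5*o^3 - 263*o^2/2 - 875*o/2 - 1225/4
(4) = -2.01*m^3 - 1.41*m^2 + 4.3*m - 6.63
(5) = 2*s^3 - 23*s^2 + 75*s - 147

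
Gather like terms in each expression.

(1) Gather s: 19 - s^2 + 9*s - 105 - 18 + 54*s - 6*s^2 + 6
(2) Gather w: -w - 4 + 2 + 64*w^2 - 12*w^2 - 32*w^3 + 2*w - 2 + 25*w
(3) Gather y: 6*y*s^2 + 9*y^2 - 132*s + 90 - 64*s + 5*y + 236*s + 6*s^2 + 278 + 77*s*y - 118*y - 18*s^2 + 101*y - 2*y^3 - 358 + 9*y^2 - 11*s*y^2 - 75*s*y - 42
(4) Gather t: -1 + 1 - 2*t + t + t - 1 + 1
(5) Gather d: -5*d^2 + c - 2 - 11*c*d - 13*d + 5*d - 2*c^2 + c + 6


(1) = -7*s^2 + 63*s - 98
(2) = -32*w^3 + 52*w^2 + 26*w - 4
(3) = -12*s^2 + 40*s - 2*y^3 + y^2*(18 - 11*s) + y*(6*s^2 + 2*s - 12) - 32
(4) = 0
(5) = -2*c^2 + 2*c - 5*d^2 + d*(-11*c - 8) + 4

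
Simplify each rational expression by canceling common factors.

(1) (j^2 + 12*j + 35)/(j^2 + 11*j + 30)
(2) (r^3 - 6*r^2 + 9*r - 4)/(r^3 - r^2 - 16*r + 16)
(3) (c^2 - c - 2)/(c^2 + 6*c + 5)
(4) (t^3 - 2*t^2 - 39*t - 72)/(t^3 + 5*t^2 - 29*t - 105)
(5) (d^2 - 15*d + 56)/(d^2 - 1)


(1) = (j + 7)/(j + 6)
(2) = (r - 1)/(r + 4)
(3) = (c - 2)/(c + 5)
(4) = (t^2 - 5*t - 24)/(t^2 + 2*t - 35)
(5) = (d^2 - 15*d + 56)/(d^2 - 1)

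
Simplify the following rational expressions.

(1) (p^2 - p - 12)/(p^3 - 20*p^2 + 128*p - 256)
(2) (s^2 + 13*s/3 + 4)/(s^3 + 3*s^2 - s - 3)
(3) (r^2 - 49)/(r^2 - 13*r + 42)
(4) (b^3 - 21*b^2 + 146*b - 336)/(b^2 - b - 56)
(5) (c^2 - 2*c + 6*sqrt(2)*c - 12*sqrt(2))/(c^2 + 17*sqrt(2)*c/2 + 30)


(1) = (p + 3)/(p^2 - 16*p + 64)
(2) = (3*s + 4)/(3*s^2 - 3)
(3) = (r + 7)/(r - 6)
(4) = (b^2 - 13*b + 42)/(b + 7)
(5) = (2*c - 4)/(2*c + 5*sqrt(2))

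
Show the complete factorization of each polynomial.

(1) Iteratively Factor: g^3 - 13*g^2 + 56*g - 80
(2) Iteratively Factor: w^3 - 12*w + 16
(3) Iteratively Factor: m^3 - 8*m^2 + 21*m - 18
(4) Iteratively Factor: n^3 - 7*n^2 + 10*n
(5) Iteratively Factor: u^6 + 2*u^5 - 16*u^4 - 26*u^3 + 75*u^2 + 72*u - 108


(1) = (g - 4)*(g^2 - 9*g + 20) = (g - 5)*(g - 4)*(g - 4)
(2) = (w - 2)*(w^2 + 2*w - 8) = (w - 2)^2*(w + 4)
(3) = (m - 3)*(m^2 - 5*m + 6) = (m - 3)*(m - 2)*(m - 3)
(4) = (n - 5)*(n^2 - 2*n) = n*(n - 5)*(n - 2)
(5) = (u + 3)*(u^5 - u^4 - 13*u^3 + 13*u^2 + 36*u - 36) = (u - 2)*(u + 3)*(u^4 + u^3 - 11*u^2 - 9*u + 18) = (u - 2)*(u - 1)*(u + 3)*(u^3 + 2*u^2 - 9*u - 18) = (u - 2)*(u - 1)*(u + 3)^2*(u^2 - u - 6) = (u - 2)*(u - 1)*(u + 2)*(u + 3)^2*(u - 3)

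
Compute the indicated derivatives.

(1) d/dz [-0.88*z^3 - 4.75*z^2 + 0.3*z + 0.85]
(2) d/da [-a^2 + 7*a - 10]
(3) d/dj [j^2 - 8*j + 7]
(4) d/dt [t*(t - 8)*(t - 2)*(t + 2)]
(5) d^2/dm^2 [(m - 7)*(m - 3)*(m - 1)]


(1) = -2.64*z^2 - 9.5*z + 0.3
(2) = 7 - 2*a
(3) = 2*j - 8
(4) = 4*t^3 - 24*t^2 - 8*t + 32
(5) = 6*m - 22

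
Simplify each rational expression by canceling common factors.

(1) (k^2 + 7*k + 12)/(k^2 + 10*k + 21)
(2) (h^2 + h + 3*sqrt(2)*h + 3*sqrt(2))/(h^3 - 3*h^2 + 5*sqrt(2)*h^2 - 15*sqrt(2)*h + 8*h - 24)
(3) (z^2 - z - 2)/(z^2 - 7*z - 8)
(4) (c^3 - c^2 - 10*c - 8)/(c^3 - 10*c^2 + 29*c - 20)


(1) = (k + 4)/(k + 7)
(2) = (h^2 + h*(1 + 3*sqrt(2)) + 3*sqrt(2))/(h^3 + h^2*(-3 + 5*sqrt(2)) + h*(8 - 15*sqrt(2)) - 24)
(3) = (z - 2)/(z - 8)
(4) = (c^2 + 3*c + 2)/(c^2 - 6*c + 5)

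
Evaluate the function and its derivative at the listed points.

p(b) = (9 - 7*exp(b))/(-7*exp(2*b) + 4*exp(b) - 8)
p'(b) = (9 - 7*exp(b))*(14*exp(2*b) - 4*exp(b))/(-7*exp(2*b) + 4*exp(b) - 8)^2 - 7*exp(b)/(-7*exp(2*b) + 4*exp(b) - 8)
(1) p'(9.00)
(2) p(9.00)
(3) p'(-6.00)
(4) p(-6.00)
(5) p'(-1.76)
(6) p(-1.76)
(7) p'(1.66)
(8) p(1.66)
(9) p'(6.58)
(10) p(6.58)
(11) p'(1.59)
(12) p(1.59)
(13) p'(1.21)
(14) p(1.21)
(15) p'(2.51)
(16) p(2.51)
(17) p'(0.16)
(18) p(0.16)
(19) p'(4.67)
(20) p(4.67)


(1) = -0.00
(2) = 0.00
(3) = 0.00
(4) = -1.12
(5) = 0.12
(6) = -1.04
(7) = -0.11
(8) = 0.15
(9) = -0.00
(10) = 0.00
(11) = -0.11
(12) = 0.16
(13) = -0.07
(14) = 0.20
(15) = -0.07
(16) = 0.08
(17) = 0.70
(18) = -0.06
(19) = -0.01
(20) = 0.01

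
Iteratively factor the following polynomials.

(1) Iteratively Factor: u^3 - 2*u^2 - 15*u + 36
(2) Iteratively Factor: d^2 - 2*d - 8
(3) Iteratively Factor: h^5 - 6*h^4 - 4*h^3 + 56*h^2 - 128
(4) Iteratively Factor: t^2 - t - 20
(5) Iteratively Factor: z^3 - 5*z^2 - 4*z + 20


(1) = (u + 4)*(u^2 - 6*u + 9) = (u - 3)*(u + 4)*(u - 3)
(2) = (d + 2)*(d - 4)
(3) = (h + 2)*(h^4 - 8*h^3 + 12*h^2 + 32*h - 64) = (h + 2)^2*(h^3 - 10*h^2 + 32*h - 32) = (h - 4)*(h + 2)^2*(h^2 - 6*h + 8) = (h - 4)*(h - 2)*(h + 2)^2*(h - 4)
(4) = (t - 5)*(t + 4)
(5) = (z - 2)*(z^2 - 3*z - 10) = (z - 2)*(z + 2)*(z - 5)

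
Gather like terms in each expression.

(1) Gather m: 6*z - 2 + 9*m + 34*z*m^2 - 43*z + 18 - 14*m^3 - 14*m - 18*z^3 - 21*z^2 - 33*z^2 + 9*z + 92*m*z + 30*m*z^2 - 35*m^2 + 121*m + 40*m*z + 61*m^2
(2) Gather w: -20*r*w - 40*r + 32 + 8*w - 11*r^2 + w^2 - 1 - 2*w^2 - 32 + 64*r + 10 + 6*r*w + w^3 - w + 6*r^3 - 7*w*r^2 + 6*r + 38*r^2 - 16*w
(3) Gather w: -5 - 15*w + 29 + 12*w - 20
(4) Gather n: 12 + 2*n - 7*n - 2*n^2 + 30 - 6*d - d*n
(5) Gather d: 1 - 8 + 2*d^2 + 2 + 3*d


(1) = -14*m^3 + m^2*(34*z + 26) + m*(30*z^2 + 132*z + 116) - 18*z^3 - 54*z^2 - 28*z + 16
(2) = 6*r^3 + 27*r^2 + 30*r + w^3 - w^2 + w*(-7*r^2 - 14*r - 9) + 9
(3) = 4 - 3*w
(4) = -6*d - 2*n^2 + n*(-d - 5) + 42
(5) = 2*d^2 + 3*d - 5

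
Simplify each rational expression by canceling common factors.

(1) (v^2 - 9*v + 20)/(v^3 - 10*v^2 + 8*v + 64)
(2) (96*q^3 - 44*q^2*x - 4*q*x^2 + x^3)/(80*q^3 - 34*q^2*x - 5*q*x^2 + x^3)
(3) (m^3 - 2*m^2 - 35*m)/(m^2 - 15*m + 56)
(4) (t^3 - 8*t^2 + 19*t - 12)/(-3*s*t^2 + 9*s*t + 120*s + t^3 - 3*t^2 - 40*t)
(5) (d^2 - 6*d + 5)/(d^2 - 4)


(1) = (v - 5)/(v^2 - 6*v - 16)
(2) = (6*q + x)/(5*q + x)
(3) = (m^2 + 5*m)/(m - 8)
(4) = (-t^3 + 8*t^2 - 19*t + 12)/(3*s*t^2 - 9*s*t - 120*s - t^3 + 3*t^2 + 40*t)
(5) = (d^2 - 6*d + 5)/(d^2 - 4)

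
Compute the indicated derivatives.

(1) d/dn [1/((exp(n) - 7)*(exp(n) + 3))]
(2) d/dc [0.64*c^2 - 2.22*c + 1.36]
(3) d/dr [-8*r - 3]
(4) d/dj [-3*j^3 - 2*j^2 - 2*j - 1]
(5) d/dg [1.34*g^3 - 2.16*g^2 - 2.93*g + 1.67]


(1) = 2*(2 - exp(n))*exp(n)/(exp(4*n) - 8*exp(3*n) - 26*exp(2*n) + 168*exp(n) + 441)
(2) = 1.28*c - 2.22
(3) = -8
(4) = -9*j^2 - 4*j - 2
(5) = 4.02*g^2 - 4.32*g - 2.93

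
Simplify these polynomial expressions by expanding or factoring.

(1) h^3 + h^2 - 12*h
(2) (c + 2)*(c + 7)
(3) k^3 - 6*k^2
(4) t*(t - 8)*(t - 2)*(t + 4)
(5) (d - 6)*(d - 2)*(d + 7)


(1) = h*(h - 3)*(h + 4)
(2) = c^2 + 9*c + 14
(3) = k^2*(k - 6)
(4) = t^4 - 6*t^3 - 24*t^2 + 64*t
(5) = d^3 - d^2 - 44*d + 84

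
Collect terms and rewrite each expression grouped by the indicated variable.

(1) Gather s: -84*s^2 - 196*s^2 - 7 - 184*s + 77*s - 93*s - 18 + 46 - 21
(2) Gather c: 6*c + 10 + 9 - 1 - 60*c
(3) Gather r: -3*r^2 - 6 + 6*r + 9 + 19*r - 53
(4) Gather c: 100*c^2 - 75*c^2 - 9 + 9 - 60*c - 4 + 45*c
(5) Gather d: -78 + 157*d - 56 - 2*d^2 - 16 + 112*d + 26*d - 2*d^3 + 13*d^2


(1) = -280*s^2 - 200*s
(2) = 18 - 54*c
(3) = -3*r^2 + 25*r - 50
(4) = 25*c^2 - 15*c - 4
(5) = -2*d^3 + 11*d^2 + 295*d - 150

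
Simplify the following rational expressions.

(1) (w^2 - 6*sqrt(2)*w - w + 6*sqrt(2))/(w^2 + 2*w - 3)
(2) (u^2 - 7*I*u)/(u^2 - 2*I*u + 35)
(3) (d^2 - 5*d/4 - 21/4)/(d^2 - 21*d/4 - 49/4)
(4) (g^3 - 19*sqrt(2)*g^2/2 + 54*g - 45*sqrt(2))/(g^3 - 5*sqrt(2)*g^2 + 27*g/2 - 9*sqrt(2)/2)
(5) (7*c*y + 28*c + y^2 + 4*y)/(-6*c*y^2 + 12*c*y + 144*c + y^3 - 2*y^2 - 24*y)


(1) = (w - 6*sqrt(2))/(w + 3)
(2) = u/(u + 5*I)
(3) = (d - 3)/(d - 7)
(4) = (4*g - 20*sqrt(2))/(4*g - 2*sqrt(2))
(5) = (7*c + y)/(-6*c*y + 36*c + y^2 - 6*y)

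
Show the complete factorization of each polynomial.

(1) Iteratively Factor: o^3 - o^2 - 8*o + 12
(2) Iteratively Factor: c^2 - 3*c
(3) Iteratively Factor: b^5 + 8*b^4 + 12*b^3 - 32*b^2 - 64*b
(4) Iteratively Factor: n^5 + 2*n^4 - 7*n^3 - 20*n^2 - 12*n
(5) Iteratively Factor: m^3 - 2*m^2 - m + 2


(1) = (o + 3)*(o^2 - 4*o + 4) = (o - 2)*(o + 3)*(o - 2)
(2) = (c)*(c - 3)
(3) = (b)*(b^4 + 8*b^3 + 12*b^2 - 32*b - 64) = b*(b + 4)*(b^3 + 4*b^2 - 4*b - 16) = b*(b + 4)^2*(b^2 - 4) = b*(b + 2)*(b + 4)^2*(b - 2)
(4) = (n + 1)*(n^4 + n^3 - 8*n^2 - 12*n) = n*(n + 1)*(n^3 + n^2 - 8*n - 12) = n*(n + 1)*(n + 2)*(n^2 - n - 6) = n*(n - 3)*(n + 1)*(n + 2)*(n + 2)
(5) = (m - 1)*(m^2 - m - 2) = (m - 1)*(m + 1)*(m - 2)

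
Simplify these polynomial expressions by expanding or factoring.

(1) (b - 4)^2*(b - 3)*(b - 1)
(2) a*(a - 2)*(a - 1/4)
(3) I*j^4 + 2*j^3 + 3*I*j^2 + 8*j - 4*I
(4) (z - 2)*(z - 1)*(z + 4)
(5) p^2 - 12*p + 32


(1) = b^4 - 12*b^3 + 51*b^2 - 88*b + 48
(2) = a^3 - 9*a^2/4 + a/2
(3) = (j - 2*I)*(j - I)*(j + 2*I)*(I*j + 1)
(4) = z^3 + z^2 - 10*z + 8
(5) = (p - 8)*(p - 4)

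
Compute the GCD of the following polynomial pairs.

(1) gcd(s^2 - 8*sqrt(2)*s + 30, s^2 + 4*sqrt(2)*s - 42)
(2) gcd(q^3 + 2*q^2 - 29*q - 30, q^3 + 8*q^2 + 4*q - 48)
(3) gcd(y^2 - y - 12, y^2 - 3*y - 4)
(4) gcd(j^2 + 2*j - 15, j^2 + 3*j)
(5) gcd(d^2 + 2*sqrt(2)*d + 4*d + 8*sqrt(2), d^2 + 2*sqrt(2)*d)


(1) = gcd((s - 5*sqrt(2))*(s - 3*sqrt(2)), (s - 3*sqrt(2))*(s + 7*sqrt(2))) = s - 3*sqrt(2)
(2) = gcd((q - 5)*(q + 1)*(q + 6), (q - 2)*(q + 4)*(q + 6)) = q + 6
(3) = gcd((y - 4)*(y + 3), (y - 4)*(y + 1)) = y - 4
(4) = gcd((j - 3)*(j + 5), j*(j + 3)) = 1
(5) = gcd((d + 4)*(d + 2*sqrt(2)), d*(d + 2*sqrt(2))) = d + 2*sqrt(2)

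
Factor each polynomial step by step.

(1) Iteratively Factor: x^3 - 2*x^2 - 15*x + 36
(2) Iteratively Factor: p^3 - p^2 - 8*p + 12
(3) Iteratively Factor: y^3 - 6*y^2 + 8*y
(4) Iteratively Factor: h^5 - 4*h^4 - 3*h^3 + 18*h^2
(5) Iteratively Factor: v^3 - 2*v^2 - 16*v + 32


(1) = (x - 3)*(x^2 + x - 12) = (x - 3)*(x + 4)*(x - 3)
(2) = (p - 2)*(p^2 + p - 6) = (p - 2)^2*(p + 3)
(3) = (y - 2)*(y^2 - 4*y) = y*(y - 2)*(y - 4)
(4) = (h - 3)*(h^4 - h^3 - 6*h^2) = h*(h - 3)*(h^3 - h^2 - 6*h) = h*(h - 3)^2*(h^2 + 2*h) = h*(h - 3)^2*(h + 2)*(h)
(5) = (v - 4)*(v^2 + 2*v - 8) = (v - 4)*(v + 4)*(v - 2)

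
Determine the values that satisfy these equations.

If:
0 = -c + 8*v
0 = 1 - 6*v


Then:
c = 4/3
v = 1/6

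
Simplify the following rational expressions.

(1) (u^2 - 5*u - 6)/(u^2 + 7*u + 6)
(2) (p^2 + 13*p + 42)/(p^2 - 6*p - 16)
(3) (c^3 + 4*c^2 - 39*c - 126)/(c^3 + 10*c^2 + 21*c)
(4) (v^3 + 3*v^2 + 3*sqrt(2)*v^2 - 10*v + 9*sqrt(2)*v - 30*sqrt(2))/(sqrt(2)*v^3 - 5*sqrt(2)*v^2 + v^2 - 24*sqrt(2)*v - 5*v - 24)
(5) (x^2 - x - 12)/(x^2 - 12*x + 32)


(1) = (u - 6)/(u + 6)
(2) = (p^2 + 13*p + 42)/(p^2 - 6*p - 16)
(3) = (c - 6)/c
(4) = (v^3 + v^2*(3 + 3*sqrt(2)) + v*(-10 + 9*sqrt(2)) - 30*sqrt(2))/(sqrt(2)*v^3 + v^2*(1 - 5*sqrt(2)) + v*(-24*sqrt(2) - 5) - 24)
(5) = (x + 3)/(x - 8)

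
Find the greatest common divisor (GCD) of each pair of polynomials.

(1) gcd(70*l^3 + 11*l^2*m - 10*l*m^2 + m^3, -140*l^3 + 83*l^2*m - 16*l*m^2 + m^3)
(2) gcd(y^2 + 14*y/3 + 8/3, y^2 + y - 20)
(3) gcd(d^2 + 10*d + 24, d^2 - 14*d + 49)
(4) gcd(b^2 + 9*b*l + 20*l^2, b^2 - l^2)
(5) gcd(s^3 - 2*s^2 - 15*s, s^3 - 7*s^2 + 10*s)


(1) = 35*l^2 - 12*l*m + m^2
(2) = gcd((y + 2/3)*(y + 4), (y - 4)*(y + 5)) = 1
(3) = 1
(4) = gcd((b + 4*l)*(b + 5*l), (b - l)*(b + l)) = 1
(5) = gcd(s*(s - 5)*(s + 3), s*(s - 5)*(s - 2)) = s^2 - 5*s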